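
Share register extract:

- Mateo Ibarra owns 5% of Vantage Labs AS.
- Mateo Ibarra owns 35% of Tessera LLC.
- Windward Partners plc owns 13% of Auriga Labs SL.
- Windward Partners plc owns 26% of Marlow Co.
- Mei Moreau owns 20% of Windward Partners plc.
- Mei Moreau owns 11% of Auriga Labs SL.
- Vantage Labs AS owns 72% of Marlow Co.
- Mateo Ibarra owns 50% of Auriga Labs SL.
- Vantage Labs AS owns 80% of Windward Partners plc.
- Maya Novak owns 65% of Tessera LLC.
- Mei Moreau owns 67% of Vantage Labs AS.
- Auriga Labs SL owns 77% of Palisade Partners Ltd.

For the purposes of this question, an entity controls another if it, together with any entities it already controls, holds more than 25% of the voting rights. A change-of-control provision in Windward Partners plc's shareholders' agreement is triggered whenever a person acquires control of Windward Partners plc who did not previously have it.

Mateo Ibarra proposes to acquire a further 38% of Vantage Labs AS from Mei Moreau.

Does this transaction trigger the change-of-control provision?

The purchase adds only to Mateo's holdings (Mei's stake shrinks), so Mateo is the only person who could newly come to control Windward.
Mateo holds 35% of Tessera, so Mateo controls Tessera.
Mateo holds 50% of Auriga, so Mateo controls Auriga.
Auriga holds 77% of Palisade, so Mateo controls Palisade.
Neither Mateo nor any entity Mateo controls holds any voting interest in Windward.
So before the transaction, Mateo does not control Windward.
After the purchase, Mateo's direct stake in Vantage rises to 5% + 38% = 43%, and Mei's stake falls to 29%.
Mateo holds 43% of Vantage, so Mateo controls Vantage.
Vantage holds 80% of Windward, so Mateo controls Windward.
Mateo did not control Windward before and does after, so the clause is triggered.

Yes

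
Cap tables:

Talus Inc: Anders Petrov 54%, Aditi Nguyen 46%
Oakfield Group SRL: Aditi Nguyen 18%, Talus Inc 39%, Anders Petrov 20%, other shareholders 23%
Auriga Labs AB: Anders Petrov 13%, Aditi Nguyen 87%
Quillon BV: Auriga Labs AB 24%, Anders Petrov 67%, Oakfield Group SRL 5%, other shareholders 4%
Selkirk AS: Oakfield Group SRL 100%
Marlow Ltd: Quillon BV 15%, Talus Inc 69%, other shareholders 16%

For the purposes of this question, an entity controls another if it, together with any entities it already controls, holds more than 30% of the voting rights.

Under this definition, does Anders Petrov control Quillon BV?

Anders holds 54% of Talus, so Anders controls Talus.
Talus and Anders together hold 39% + 20% = 59% of Oakfield, so Anders controls Oakfield.
Anders and Oakfield together hold 67% + 5% = 72% of Quillon, so Anders controls Quillon.

Yes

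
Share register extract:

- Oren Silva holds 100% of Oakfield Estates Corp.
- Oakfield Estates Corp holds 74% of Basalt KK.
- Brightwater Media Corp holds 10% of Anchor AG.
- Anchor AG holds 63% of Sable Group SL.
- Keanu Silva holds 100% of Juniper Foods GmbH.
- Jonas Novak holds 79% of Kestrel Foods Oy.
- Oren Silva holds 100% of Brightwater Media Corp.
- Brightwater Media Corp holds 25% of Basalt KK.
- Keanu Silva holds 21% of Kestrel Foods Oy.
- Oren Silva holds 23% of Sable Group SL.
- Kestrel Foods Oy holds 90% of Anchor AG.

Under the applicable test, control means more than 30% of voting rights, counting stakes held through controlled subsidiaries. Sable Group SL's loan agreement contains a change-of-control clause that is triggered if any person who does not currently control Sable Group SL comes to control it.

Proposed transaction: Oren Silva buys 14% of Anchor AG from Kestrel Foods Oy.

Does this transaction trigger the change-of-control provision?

The purchase adds only to Oren's holdings (Kestrel's stake shrinks), so Oren is the only person who could newly come to control Sable.
Oren holds 100% of Brightwater, so Oren controls Brightwater.
Oren holds 100% of Oakfield, so Oren controls Oakfield.
Brightwater and Oakfield together hold 25% + 74% = 99% of Basalt, so Oren controls Basalt.
In Sable, Oren's side holds only 23%, not > 30%.
So before the transaction, Oren does not control Sable.
After the purchase, Oren holds 14% of Anchor directly, and Kestrel's stake falls to 76%.
Oren's side now holds 10% + 14% = 24% of Anchor, not > 30%, so Oren still does not control Anchor.
After the transaction, Oren's side holds 23% of Sable, not > 30%, so Oren still does not control Sable.
No new person acquires control, so the clause is not triggered.

No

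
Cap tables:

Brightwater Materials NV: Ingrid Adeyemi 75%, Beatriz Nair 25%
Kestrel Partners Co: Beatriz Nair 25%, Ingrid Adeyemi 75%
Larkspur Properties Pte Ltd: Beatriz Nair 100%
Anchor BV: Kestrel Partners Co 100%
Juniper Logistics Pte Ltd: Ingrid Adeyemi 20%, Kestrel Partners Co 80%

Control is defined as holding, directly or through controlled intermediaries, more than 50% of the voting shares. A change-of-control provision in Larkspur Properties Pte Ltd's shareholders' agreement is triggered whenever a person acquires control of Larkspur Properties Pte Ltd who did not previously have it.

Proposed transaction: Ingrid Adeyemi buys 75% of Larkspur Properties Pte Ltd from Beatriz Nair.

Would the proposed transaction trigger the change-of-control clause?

Yes

The purchase adds only to Ingrid's holdings (Beatriz's stake shrinks), so Ingrid is the only person who could newly come to control Larkspur.
Ingrid holds 75% of Brightwater, so Ingrid controls Brightwater.
Ingrid holds 75% of Kestrel, so Ingrid controls Kestrel.
Kestrel holds 100% of Anchor, so Ingrid controls Anchor.
Ingrid and Kestrel together hold 20% + 80% = 100% of Juniper, so Ingrid controls Juniper.
Neither Ingrid nor any entity Ingrid controls holds any voting interest in Larkspur.
So before the transaction, Ingrid does not control Larkspur.
After the purchase, Ingrid holds 75% of Larkspur directly, and Beatriz's stake falls to 25%.
Ingrid holds 75% of Larkspur, so Ingrid controls Larkspur.
Ingrid did not control Larkspur before and does after, so the clause is triggered.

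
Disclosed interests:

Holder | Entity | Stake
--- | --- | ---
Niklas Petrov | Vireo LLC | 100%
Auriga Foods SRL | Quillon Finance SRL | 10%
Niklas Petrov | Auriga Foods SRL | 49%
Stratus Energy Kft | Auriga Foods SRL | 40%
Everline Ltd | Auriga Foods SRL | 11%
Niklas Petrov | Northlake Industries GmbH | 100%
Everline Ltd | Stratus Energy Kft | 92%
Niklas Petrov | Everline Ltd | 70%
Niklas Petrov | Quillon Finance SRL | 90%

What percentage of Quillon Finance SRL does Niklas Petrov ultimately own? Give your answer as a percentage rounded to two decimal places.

Niklas reaches Quillon along 4 paths.
Via Everline → Auriga: 70% × 11% × 10% = 0.77%.
Via Auriga: 49% × 10% = 4.9%.
Via Everline → Stratus → Auriga: 70% × 92% × 40% × 10% = 2.576%.
Direct stake: 90% = 90%.
Total: 0.77% + 4.9% + 2.576% + 90% = 98.246%.
Rounded: 98.25%.

98.25%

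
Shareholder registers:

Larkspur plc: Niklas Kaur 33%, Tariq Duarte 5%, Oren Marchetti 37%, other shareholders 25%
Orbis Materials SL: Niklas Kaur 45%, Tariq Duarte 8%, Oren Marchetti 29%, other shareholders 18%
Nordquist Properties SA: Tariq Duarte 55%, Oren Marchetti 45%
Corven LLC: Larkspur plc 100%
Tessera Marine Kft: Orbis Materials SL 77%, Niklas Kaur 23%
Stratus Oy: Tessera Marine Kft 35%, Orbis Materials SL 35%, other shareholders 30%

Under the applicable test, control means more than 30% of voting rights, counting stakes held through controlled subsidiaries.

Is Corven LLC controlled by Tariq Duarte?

Tariq holds 55% of Nordquist, so Tariq controls Nordquist.
Neither Tariq nor any entity Tariq controls holds any voting interest in Corven.
So Tariq does not control Corven.

No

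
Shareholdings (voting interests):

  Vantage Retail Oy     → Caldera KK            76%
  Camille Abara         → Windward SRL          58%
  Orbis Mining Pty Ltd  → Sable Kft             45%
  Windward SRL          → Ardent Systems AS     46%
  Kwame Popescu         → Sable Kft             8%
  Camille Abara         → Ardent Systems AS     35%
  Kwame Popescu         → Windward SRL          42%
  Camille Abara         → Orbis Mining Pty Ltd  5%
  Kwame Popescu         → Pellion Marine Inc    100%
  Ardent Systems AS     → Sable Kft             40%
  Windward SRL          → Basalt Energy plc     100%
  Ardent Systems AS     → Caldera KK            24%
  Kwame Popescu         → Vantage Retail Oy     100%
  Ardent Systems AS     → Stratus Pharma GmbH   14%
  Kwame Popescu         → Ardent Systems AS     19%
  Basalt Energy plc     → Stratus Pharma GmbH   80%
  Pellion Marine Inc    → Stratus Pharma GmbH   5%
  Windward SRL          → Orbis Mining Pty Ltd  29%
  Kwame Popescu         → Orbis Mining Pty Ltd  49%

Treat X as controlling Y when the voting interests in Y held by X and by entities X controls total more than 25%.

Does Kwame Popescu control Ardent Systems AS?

Yes

Kwame holds 42% of Windward, so Kwame controls Windward.
Windward and Kwame together hold 46% + 19% = 65% of Ardent, so Kwame controls Ardent.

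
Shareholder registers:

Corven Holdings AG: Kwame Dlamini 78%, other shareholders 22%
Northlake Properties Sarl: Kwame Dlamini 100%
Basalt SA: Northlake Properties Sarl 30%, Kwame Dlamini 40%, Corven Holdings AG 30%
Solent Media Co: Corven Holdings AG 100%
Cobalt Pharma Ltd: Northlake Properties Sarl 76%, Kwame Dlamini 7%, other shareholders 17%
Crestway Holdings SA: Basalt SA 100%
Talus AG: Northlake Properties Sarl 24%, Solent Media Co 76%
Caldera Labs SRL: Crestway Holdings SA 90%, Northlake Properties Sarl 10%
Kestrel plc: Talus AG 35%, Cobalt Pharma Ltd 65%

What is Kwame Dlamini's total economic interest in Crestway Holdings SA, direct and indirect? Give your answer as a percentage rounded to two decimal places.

Kwame reaches Crestway along 3 paths.
Via Northlake → Basalt: 100% × 30% × 100% = 30%.
Via Basalt: 40% × 100% = 40%.
Via Corven → Basalt: 78% × 30% × 100% = 23.4%.
Total: 30% + 40% + 23.4% = 93.4%.
Rounded: 93.40%.

93.40%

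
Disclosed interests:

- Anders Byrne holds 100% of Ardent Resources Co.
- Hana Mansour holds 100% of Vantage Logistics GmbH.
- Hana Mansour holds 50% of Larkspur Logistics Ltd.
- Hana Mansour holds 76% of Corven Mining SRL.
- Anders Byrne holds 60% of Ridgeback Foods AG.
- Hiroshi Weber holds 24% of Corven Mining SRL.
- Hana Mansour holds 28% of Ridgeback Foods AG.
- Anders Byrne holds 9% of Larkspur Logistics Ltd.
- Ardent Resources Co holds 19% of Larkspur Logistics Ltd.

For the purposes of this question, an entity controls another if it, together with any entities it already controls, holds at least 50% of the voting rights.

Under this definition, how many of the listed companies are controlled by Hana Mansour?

Hana holds 100% of Vantage, so Hana controls Vantage.
Hana holds 50% of Larkspur, so Hana controls Larkspur.
Hana holds 76% of Corven, so Hana controls Corven.
No other company's threshold is met.
Hana controls 3 companies.

3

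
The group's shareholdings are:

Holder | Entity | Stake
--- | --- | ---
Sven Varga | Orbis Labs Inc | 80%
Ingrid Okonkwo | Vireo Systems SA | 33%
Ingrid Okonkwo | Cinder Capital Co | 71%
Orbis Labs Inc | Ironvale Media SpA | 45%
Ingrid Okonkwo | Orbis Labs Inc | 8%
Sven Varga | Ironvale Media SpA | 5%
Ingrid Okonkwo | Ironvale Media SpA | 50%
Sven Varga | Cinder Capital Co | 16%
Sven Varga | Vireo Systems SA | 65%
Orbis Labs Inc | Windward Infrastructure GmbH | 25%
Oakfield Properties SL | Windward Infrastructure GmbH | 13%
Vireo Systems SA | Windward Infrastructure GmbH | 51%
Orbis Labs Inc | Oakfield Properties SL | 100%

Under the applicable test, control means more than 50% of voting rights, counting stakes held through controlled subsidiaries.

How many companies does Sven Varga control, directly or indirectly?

4

Sven holds 80% of Orbis, so Sven controls Orbis.
Orbis holds 100% of Oakfield, so Sven controls Oakfield.
Sven holds 65% of Vireo, so Sven controls Vireo.
Vireo and Oakfield and Orbis together hold 51% + 13% + 25% = 89% of Windward, so Sven controls Windward.
No other company's threshold is met.
Sven controls 4 companies.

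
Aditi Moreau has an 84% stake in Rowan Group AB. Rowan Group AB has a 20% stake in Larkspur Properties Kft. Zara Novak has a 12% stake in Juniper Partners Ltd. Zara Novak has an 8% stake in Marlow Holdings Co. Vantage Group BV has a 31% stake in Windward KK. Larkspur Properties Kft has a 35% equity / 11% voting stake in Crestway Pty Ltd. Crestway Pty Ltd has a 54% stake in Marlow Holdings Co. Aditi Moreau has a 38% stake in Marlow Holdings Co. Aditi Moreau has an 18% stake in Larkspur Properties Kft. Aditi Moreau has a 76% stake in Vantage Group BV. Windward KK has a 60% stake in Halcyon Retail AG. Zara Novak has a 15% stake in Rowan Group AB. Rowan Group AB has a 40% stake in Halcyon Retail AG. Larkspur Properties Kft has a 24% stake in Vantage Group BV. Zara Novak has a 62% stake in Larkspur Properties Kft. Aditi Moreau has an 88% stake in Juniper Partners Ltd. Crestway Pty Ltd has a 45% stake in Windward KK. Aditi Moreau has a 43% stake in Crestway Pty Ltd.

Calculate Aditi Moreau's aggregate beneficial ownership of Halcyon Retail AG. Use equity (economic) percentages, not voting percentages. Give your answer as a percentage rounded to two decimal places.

64.19%

Aditi reaches Halcyon along 7 paths.
Via Larkspur → Crestway → Windward: 18% × 35% × 45% × 60% = 1.701%.
Via Rowan → Larkspur → Crestway → Windward: 84% × 20% × 35% × 45% × 60% = 1.5876%.
Via Crestway → Windward: 43% × 45% × 60% = 11.61%.
Via Larkspur → Vantage → Windward: 18% × 24% × 31% × 60% = 0.80352%.
Via Rowan → Larkspur → Vantage → Windward: 84% × 20% × 24% × 31% × 60% = 0.749952%.
Via Vantage → Windward: 76% × 31% × 60% = 14.136%.
Via Rowan: 84% × 40% = 33.6%.
Total: 1.701% + 1.5876% + 11.61% + 0.80352% + 0.749952% + 14.136% + 33.6% = 64.188072%.
Rounded: 64.19%.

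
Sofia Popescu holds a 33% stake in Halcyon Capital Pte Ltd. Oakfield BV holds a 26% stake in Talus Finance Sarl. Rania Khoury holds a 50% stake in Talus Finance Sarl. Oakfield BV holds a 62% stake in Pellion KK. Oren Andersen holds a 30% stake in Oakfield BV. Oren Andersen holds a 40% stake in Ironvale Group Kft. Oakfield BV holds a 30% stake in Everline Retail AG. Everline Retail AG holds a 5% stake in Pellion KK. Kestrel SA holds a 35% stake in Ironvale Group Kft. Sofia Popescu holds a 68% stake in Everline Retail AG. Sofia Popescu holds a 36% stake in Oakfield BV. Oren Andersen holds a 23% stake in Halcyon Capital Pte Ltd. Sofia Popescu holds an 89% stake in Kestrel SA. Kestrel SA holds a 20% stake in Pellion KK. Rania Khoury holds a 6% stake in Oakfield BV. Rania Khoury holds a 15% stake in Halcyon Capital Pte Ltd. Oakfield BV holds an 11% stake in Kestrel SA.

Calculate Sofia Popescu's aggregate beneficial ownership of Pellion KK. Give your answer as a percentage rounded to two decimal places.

Sofia reaches Pellion along 5 paths.
Via Oakfield: 36% × 62% = 22.32%.
Via Kestrel: 89% × 20% = 17.8%.
Via Oakfield → Kestrel: 36% × 11% × 20% = 0.792%.
Via Everline: 68% × 5% = 3.4%.
Via Oakfield → Everline: 36% × 30% × 5% = 0.54%.
Total: 22.32% + 17.8% + 0.792% + 3.4% + 0.54% = 44.852%.
Rounded: 44.85%.

44.85%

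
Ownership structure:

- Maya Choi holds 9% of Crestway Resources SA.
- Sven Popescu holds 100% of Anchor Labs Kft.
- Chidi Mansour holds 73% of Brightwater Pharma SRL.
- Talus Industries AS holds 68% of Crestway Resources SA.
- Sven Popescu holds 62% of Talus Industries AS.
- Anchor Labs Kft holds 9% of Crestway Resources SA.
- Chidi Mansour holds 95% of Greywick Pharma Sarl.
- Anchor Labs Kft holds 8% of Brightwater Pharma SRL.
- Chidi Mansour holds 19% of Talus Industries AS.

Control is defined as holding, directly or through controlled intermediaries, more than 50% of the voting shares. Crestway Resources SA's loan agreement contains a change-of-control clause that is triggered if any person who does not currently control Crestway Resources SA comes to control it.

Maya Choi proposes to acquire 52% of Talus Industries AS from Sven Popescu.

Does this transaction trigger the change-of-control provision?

The purchase adds only to Maya's holdings (Sven's stake shrinks), so Maya is the only person who could newly come to control Crestway.
Maya's largest direct stake is 9% in Crestway, which does not meet the threshold, so Maya controls no company.
In Crestway, Maya's side holds only 9%, not > 50%.
So before the transaction, Maya does not control Crestway.
After the purchase, Maya holds 52% of Talus directly, and Sven's stake falls to 10%.
Maya holds 52% of Talus, so Maya controls Talus.
Talus and Maya together hold 68% + 9% = 77% of Crestway, so Maya controls Crestway.
Maya did not control Crestway before and does after, so the clause is triggered.

Yes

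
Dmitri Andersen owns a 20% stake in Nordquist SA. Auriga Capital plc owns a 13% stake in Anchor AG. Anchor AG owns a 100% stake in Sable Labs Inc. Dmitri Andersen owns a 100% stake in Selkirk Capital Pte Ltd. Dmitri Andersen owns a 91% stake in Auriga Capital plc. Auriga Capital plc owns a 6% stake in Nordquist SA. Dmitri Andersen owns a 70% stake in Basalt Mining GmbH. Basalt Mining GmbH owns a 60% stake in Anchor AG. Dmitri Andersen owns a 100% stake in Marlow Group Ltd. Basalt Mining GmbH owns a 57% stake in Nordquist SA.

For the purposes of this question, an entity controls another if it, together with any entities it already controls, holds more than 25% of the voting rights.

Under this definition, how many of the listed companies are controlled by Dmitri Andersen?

Dmitri holds 70% of Basalt, so Dmitri controls Basalt.
Dmitri holds 91% of Auriga, so Dmitri controls Auriga.
Dmitri holds 100% of Selkirk, so Dmitri controls Selkirk.
Dmitri holds 100% of Marlow, so Dmitri controls Marlow.
Basalt and Auriga together hold 60% + 13% = 73% of Anchor, so Dmitri controls Anchor.
Basalt and Dmitri and Auriga together hold 57% + 20% + 6% = 83% of Nordquist, so Dmitri controls Nordquist.
Anchor holds 100% of Sable, so Dmitri controls Sable.
Dmitri controls 7 companies.

7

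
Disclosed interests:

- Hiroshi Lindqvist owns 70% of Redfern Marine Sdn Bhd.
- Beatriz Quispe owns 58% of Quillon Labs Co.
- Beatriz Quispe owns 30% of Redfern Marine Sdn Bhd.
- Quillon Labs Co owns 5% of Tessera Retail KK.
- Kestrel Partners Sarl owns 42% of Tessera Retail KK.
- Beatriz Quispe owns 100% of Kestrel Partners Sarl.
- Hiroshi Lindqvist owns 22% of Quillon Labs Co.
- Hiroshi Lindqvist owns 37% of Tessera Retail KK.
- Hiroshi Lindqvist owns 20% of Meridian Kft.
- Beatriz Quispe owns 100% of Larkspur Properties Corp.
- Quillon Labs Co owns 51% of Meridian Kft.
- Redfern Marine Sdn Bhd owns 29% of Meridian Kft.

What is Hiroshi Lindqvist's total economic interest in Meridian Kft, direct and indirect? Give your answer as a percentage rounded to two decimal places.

Hiroshi reaches Meridian along 3 paths.
Via Quillon: 22% × 51% = 11.22%.
Via Redfern: 70% × 29% = 20.3%.
Direct stake: 20% = 20%.
Total: 11.22% + 20.3% + 20% = 51.52%.

51.52%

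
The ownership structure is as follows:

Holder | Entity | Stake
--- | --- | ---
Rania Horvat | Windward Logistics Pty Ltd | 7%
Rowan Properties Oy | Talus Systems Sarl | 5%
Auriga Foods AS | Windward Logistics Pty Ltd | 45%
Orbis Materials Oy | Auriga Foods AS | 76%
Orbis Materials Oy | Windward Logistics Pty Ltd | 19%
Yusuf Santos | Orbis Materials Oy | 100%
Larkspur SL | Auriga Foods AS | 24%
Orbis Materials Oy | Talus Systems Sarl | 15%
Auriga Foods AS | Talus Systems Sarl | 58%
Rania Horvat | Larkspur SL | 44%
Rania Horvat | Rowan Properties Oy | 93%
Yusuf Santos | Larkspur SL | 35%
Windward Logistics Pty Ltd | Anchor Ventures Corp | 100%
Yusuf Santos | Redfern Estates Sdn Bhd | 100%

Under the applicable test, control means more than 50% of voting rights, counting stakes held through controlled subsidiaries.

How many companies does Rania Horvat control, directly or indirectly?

1

Rania holds 93% of Rowan, so Rania controls Rowan.
No other company's threshold is met.
Rania controls 1 company.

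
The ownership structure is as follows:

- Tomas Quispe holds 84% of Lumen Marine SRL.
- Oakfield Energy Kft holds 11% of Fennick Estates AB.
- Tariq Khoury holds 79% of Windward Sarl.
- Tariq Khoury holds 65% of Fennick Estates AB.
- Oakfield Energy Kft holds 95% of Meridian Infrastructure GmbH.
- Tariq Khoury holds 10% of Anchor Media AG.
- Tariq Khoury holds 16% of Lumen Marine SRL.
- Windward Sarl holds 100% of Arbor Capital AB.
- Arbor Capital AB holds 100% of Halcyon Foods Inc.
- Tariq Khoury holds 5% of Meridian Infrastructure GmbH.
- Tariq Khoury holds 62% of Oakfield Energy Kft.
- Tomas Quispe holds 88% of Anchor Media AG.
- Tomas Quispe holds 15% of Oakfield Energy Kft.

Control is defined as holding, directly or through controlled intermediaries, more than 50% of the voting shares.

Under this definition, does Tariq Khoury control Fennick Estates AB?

Tariq holds 62% of Oakfield, so Tariq controls Oakfield.
Tariq and Oakfield together hold 65% + 11% = 76% of Fennick, so Tariq controls Fennick.

Yes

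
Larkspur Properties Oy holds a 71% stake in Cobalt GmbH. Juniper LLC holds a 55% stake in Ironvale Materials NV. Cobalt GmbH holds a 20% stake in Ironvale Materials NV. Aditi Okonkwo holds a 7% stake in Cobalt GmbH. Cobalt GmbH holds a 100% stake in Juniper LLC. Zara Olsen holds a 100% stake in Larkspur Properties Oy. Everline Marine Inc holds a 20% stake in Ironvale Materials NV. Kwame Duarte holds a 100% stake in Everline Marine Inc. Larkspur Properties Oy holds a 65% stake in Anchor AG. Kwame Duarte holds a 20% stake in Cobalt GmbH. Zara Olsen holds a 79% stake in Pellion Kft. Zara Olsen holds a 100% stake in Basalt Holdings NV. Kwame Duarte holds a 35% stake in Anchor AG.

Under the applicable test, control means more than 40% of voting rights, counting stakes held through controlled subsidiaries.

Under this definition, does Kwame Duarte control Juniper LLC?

No

Kwame holds 100% of Everline, so Kwame controls Everline.
Neither Kwame nor any entity Kwame controls holds any voting interest in Juniper.
So Kwame does not control Juniper.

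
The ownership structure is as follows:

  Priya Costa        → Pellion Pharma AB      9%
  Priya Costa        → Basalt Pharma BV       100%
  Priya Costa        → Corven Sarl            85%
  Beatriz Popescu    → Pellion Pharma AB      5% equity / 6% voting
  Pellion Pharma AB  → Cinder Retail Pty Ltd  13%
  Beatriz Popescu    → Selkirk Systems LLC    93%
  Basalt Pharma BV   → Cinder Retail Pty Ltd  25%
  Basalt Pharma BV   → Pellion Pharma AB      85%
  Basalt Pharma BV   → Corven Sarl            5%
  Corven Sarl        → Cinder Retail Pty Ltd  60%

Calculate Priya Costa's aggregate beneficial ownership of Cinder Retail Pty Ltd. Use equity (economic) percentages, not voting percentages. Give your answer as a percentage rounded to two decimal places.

91.22%

Priya reaches Cinder along 5 paths.
Via Corven: 85% × 60% = 51%.
Via Basalt → Corven: 100% × 5% × 60% = 3%.
Via Pellion: 9% × 13% = 1.17%.
Via Basalt → Pellion: 100% × 85% × 13% = 11.05%.
Via Basalt: 100% × 25% = 25%.
Total: 51% + 3% + 1.17% + 11.05% + 25% = 91.22%.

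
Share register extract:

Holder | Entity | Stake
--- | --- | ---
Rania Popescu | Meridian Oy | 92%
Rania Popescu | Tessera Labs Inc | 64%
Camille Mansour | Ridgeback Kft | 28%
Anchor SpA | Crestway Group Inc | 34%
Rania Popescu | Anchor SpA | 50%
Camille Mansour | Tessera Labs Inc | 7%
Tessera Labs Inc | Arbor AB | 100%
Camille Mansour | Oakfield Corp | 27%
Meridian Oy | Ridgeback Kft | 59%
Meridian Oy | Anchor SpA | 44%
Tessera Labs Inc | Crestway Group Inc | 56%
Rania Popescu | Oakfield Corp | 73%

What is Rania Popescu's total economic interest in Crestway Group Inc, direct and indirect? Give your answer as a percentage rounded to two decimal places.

66.60%

Rania reaches Crestway along 3 paths.
Via Anchor: 50% × 34% = 17%.
Via Meridian → Anchor: 92% × 44% × 34% = 13.7632%.
Via Tessera: 64% × 56% = 35.84%.
Total: 17% + 13.7632% + 35.84% = 66.6032%.
Rounded: 66.60%.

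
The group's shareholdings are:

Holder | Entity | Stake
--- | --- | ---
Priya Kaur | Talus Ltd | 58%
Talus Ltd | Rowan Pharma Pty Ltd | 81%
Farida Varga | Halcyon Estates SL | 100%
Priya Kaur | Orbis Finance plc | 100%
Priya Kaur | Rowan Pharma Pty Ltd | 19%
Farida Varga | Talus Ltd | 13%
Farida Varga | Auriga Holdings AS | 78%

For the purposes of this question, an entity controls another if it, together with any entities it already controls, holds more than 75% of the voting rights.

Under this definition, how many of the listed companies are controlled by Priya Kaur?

1

Priya holds 100% of Orbis, so Priya controls Orbis.
No other company's threshold is met.
Priya controls 1 company.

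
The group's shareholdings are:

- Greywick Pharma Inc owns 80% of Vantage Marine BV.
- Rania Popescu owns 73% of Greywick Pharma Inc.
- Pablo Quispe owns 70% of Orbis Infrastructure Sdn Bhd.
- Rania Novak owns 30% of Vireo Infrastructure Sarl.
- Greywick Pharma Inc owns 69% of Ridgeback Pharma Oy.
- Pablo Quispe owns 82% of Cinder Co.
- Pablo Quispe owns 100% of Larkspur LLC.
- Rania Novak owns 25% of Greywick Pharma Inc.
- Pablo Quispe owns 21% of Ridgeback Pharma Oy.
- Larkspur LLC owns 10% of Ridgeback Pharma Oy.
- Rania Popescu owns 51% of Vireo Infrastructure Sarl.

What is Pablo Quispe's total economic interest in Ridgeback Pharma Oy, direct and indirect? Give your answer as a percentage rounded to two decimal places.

Pablo reaches Ridgeback along 2 paths.
Via Larkspur: 100% × 10% = 10%.
Direct stake: 21% = 21%.
Total: 10% + 21% = 31%.
Rounded: 31.00%.

31.00%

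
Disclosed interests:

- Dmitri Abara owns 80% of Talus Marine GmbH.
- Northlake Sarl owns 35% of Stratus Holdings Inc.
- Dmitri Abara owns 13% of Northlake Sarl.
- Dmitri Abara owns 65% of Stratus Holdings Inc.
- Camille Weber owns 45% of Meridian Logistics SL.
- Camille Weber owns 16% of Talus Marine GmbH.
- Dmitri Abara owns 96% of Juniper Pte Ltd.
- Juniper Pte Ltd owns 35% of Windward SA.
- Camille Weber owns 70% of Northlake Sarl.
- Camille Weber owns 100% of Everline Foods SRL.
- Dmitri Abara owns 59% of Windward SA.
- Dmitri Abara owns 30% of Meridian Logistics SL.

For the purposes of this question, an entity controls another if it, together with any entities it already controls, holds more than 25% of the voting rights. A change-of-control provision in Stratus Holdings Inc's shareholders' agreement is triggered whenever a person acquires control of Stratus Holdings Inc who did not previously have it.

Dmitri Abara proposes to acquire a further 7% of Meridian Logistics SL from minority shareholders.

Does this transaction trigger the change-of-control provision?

No

The purchase changes only Dmitri's holdings, so Dmitri is the only person who could newly come to control Stratus.
Dmitri holds 65% of Stratus, so Dmitri controls Stratus.
So Dmitri already controls Stratus before the transaction.
After the purchase, Dmitri's direct stake in Meridian rises to 30% + 7% = 37%.
Dmitri controlled Stratus already, so this is not a new person acquiring control; every other person's position is unchanged or reduced.
No new person acquires control, so the clause is not triggered.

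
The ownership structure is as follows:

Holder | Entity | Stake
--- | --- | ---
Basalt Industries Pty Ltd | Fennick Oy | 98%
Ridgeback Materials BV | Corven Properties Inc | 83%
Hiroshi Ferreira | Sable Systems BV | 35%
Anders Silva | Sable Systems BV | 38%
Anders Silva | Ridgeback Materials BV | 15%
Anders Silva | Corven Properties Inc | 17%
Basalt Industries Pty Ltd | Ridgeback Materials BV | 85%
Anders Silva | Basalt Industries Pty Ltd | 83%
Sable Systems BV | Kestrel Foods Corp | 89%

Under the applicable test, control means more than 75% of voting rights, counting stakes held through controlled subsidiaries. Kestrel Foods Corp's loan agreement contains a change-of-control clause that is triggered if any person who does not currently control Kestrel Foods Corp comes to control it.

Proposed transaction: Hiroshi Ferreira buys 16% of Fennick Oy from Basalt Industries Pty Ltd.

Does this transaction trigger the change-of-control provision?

The purchase adds only to Hiroshi's holdings (Basalt's stake shrinks), so Hiroshi is the only person who could newly come to control Kestrel.
Hiroshi's largest direct stake is 35% in Sable, which does not meet the threshold, so Hiroshi controls no company.
Neither Hiroshi nor any entity Hiroshi controls holds any voting interest in Kestrel.
So before the transaction, Hiroshi does not control Kestrel.
After the purchase, Hiroshi holds 16% of Fennick directly, and Basalt's stake falls to 82%.
Hiroshi's side now holds 16% of Fennick, not > 75%, so Hiroshi still does not control Fennick.
After the transaction, neither Hiroshi nor any entity Hiroshi controls holds a voting interest in Kestrel, so Hiroshi still does not control it.
No new person acquires control, so the clause is not triggered.

No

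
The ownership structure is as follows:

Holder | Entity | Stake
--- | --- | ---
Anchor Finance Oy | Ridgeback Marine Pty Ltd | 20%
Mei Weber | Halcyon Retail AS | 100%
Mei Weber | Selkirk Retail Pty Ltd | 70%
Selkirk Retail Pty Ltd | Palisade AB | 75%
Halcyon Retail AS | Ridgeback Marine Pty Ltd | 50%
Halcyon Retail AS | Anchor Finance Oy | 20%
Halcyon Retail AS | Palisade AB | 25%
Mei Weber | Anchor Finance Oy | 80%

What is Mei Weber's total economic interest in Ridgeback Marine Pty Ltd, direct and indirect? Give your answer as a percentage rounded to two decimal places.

Mei reaches Ridgeback along 3 paths.
Via Halcyon → Anchor: 100% × 20% × 20% = 4%.
Via Anchor: 80% × 20% = 16%.
Via Halcyon: 100% × 50% = 50%.
Total: 4% + 16% + 50% = 70%.
Rounded: 70.00%.

70.00%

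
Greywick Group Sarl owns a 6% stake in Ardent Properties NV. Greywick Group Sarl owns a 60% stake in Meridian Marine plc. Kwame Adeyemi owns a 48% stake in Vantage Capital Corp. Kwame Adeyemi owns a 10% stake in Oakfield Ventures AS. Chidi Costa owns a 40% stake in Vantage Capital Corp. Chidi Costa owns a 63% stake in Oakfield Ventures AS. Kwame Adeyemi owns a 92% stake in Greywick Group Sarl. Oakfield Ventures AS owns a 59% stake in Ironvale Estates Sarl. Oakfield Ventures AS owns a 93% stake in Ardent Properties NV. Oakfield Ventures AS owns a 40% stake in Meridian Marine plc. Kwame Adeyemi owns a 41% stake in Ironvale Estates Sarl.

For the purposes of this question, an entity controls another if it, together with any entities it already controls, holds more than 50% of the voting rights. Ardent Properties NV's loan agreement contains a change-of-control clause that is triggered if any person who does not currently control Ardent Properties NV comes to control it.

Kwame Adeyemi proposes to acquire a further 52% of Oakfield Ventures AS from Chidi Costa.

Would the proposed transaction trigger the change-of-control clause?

The purchase adds only to Kwame's holdings (Chidi's stake shrinks), so Kwame is the only person who could newly come to control Ardent.
Kwame holds 92% of Greywick, so Kwame controls Greywick.
Greywick holds 60% of Meridian, so Kwame controls Meridian.
In Ardent, Kwame's side holds only 6%, not > 50%.
So before the transaction, Kwame does not control Ardent.
After the purchase, Kwame's direct stake in Oakfield rises to 10% + 52% = 62%, and Chidi's stake falls to 11%.
Kwame holds 62% of Oakfield, so Kwame controls Oakfield.
Greywick and Oakfield together hold 6% + 93% = 99% of Ardent, so Kwame controls Ardent.
Kwame did not control Ardent before and does after, so the clause is triggered.

Yes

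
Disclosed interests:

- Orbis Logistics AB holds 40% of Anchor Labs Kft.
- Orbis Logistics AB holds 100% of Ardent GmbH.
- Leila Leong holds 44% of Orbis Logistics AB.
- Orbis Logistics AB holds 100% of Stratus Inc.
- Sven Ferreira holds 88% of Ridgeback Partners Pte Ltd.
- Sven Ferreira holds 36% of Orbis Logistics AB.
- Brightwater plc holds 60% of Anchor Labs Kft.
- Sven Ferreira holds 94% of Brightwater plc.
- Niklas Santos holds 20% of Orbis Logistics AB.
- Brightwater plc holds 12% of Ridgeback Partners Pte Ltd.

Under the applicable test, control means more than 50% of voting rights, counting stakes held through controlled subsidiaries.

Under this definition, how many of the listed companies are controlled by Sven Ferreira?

3

Sven holds 94% of Brightwater, so Sven controls Brightwater.
Brightwater holds 60% of Anchor, so Sven controls Anchor.
Sven and Brightwater together hold 88% + 12% = 100% of Ridgeback, so Sven controls Ridgeback.
No other company's threshold is met.
Sven controls 3 companies.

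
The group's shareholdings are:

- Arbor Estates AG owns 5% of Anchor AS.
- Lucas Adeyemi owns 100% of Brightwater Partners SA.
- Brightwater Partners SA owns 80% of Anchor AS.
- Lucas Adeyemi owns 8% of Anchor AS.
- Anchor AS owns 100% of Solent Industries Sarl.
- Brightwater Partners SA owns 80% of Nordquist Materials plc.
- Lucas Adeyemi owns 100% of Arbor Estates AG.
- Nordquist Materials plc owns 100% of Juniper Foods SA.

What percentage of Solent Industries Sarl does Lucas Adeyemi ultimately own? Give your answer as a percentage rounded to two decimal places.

93.00%

Lucas reaches Solent along 3 paths.
Via Anchor: 8% × 100% = 8%.
Via Arbor → Anchor: 100% × 5% × 100% = 5%.
Via Brightwater → Anchor: 100% × 80% × 100% = 80%.
Total: 8% + 5% + 80% = 93%.
Rounded: 93.00%.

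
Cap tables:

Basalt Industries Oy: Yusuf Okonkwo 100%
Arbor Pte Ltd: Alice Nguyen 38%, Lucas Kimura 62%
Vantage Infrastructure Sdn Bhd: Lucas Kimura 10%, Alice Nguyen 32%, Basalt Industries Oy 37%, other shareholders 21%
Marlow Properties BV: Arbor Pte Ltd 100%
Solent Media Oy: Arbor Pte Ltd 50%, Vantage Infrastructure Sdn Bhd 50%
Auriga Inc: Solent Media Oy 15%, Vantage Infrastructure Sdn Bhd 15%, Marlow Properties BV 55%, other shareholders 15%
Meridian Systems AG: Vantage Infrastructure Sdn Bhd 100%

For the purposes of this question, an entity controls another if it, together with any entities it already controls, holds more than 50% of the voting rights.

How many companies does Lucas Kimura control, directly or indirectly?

Lucas holds 62% of Arbor, so Lucas controls Arbor.
Arbor holds 100% of Marlow, so Lucas controls Marlow.
Marlow holds 55% of Auriga, so Lucas controls Auriga.
No other company's threshold is met.
Lucas controls 3 companies.

3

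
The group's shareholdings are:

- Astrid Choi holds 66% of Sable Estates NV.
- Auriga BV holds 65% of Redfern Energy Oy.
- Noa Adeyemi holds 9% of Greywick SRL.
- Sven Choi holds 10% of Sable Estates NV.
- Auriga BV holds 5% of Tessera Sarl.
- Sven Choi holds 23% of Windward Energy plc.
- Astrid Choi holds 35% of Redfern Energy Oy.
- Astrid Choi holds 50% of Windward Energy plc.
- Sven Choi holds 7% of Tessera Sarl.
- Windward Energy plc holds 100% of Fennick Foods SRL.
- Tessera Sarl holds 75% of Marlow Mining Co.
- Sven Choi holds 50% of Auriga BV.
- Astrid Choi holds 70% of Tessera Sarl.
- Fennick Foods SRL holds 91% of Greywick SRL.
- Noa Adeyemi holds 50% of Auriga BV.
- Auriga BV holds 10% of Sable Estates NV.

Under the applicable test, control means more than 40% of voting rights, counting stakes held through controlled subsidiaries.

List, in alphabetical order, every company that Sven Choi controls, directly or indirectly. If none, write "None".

Sven holds 50% of Auriga, so Sven controls Auriga.
Auriga holds 65% of Redfern, so Sven controls Redfern.
No other company's threshold is met.

Auriga BV, Redfern Energy Oy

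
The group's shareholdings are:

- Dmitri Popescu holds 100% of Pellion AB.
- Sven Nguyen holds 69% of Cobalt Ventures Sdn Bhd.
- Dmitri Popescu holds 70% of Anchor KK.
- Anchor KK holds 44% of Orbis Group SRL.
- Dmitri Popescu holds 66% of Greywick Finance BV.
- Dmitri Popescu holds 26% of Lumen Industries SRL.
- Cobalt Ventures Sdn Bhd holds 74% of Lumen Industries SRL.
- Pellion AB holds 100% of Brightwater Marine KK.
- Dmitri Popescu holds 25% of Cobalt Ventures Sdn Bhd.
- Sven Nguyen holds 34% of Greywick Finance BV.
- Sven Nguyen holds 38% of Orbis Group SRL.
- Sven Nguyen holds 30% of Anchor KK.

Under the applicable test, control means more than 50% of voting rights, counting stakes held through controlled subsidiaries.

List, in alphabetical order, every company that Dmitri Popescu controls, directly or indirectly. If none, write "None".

Anchor KK, Brightwater Marine KK, Greywick Finance BV, Pellion AB

Dmitri holds 100% of Pellion, so Dmitri controls Pellion.
Dmitri holds 70% of Anchor, so Dmitri controls Anchor.
Dmitri holds 66% of Greywick, so Dmitri controls Greywick.
Pellion holds 100% of Brightwater, so Dmitri controls Brightwater.
No other company's threshold is met.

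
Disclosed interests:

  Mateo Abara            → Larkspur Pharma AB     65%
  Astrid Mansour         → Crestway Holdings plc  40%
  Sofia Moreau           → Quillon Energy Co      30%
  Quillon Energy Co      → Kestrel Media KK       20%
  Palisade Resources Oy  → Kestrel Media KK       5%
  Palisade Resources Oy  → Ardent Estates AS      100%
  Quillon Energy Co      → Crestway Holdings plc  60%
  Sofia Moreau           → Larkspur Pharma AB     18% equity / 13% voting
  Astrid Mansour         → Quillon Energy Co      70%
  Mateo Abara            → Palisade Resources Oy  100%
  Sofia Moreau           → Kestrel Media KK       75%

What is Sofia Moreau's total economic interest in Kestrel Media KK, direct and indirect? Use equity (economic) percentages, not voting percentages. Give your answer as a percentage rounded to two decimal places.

Sofia reaches Kestrel along 2 paths.
Via Quillon: 30% × 20% = 6%.
Direct stake: 75% = 75%.
Total: 6% + 75% = 81%.
Rounded: 81.00%.

81.00%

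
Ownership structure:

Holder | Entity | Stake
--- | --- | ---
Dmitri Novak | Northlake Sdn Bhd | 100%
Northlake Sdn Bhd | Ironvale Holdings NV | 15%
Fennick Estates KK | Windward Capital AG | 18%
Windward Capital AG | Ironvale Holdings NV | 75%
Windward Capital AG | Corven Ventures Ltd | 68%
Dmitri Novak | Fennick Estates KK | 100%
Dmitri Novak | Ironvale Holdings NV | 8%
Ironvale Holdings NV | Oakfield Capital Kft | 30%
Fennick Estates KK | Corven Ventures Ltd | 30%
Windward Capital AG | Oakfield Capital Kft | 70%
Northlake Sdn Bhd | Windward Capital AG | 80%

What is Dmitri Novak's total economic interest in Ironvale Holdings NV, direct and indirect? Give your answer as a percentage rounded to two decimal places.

96.50%

Dmitri reaches Ironvale along 4 paths.
Via Northlake → Windward: 100% × 80% × 75% = 60%.
Via Fennick → Windward: 100% × 18% × 75% = 13.5%.
Via Northlake: 100% × 15% = 15%.
Direct stake: 8% = 8%.
Total: 60% + 13.5% + 15% + 8% = 96.5%.
Rounded: 96.50%.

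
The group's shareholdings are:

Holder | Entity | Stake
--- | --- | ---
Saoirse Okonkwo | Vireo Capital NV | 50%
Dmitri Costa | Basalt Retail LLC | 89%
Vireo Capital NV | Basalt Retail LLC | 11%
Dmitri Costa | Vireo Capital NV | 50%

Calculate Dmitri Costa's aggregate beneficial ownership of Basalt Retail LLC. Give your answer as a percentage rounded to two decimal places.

94.50%

Dmitri reaches Basalt along 2 paths.
Via Vireo: 50% × 11% = 5.5%.
Direct stake: 89% = 89%.
Total: 5.5% + 89% = 94.5%.
Rounded: 94.50%.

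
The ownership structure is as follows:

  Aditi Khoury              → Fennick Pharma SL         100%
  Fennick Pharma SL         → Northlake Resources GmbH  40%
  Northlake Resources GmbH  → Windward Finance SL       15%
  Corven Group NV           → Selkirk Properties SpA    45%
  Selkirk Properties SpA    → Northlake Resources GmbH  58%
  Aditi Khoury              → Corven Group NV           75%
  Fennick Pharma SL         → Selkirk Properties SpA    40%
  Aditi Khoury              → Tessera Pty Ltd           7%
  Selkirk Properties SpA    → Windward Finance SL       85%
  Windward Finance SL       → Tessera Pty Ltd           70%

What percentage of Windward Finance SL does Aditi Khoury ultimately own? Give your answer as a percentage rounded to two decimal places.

Aditi reaches Windward along 5 paths.
Via Fennick → Selkirk: 100% × 40% × 85% = 34%.
Via Corven → Selkirk: 75% × 45% × 85% = 28.6875%.
Via Fennick → Selkirk → Northlake: 100% × 40% × 58% × 15% = 3.48%.
Via Corven → Selkirk → Northlake: 75% × 45% × 58% × 15% = 2.93625%.
Via Fennick → Northlake: 100% × 40% × 15% = 6%.
Total: 34% + 28.6875% + 3.48% + 2.93625% + 6% = 75.10375%.
Rounded: 75.10%.

75.10%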